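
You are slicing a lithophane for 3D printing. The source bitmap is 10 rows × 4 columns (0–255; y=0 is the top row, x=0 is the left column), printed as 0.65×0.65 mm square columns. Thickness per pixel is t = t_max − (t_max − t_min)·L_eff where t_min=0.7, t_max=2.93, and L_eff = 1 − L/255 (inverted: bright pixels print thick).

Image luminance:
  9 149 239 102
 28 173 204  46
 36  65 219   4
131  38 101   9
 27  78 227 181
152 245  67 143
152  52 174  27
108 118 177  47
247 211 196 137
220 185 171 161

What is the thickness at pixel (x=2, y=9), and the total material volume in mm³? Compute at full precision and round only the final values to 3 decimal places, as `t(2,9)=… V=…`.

t(2,9)=2.195 V=30.511

span = t_max - t_min = 2.93 - 0.7 = 2.230
L(2,9) = 171, L_eff = 1 - 171/255 = 0.329412 (inverted)
t(2,9) = 2.93 - 2.230·0.329412 = 2.195
Σt over all 10·4 pixels = 460372/6375 ≈ 72.2152157
V = pitch²·Σt = 0.65²·460372/6375 = 30.511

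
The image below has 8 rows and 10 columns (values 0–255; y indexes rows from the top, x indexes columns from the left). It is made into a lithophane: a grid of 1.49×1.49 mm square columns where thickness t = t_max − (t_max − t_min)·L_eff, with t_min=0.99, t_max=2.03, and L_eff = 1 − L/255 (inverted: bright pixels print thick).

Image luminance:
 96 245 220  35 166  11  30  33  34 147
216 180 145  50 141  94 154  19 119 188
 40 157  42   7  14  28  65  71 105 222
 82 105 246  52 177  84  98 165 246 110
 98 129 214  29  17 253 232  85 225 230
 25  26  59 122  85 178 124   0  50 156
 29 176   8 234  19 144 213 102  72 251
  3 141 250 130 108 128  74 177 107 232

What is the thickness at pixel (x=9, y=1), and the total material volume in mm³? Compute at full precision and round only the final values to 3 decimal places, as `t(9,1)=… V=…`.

span = t_max - t_min = 2.03 - 0.99 = 1.040
L(9,1) = 188, L_eff = 1 - 188/255 = 0.262745 (inverted)
t(9,1) = 2.03 - 1.040·0.262745 = 1.757
Σt over all 8·10 pixels = 748624/6375 ≈ 117.4312157
V = pitch²·Σt = 1.49²·748624/6375 = 260.709

t(9,1)=1.757 V=260.709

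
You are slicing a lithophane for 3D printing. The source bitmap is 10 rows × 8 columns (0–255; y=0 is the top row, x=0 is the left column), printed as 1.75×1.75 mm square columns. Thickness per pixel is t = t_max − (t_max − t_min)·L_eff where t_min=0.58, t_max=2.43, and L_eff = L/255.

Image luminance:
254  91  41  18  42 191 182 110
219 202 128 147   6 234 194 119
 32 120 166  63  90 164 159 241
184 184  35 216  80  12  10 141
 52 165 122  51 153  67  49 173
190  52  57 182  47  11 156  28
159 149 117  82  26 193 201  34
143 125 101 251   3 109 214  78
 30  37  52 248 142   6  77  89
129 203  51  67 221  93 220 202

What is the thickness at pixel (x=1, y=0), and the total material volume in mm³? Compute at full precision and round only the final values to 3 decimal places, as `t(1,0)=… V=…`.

t(1,0)=1.770 V=384.678

span = t_max - t_min = 2.43 - 0.58 = 1.850
L(1,0) = 91, L_eff = 91/255 = 0.356863
t(1,0) = 2.43 - 1.850·0.356863 = 1.770
Σt over all 10·8 pixels = 320303/2550 ≈ 125.6090196
V = pitch²·Σt = 1.75²·320303/2550 = 384.678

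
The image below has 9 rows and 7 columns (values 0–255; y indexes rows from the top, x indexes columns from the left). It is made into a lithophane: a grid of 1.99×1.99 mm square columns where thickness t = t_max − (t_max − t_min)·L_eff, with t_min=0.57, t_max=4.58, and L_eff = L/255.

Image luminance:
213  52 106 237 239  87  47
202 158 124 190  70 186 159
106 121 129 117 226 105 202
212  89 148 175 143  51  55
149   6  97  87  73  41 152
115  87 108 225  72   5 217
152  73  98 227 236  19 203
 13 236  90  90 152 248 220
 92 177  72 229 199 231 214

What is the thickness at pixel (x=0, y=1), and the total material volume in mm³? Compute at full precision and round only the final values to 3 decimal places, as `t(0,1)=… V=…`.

t(0,1)=1.403 V=603.724

span = t_max - t_min = 4.58 - 0.57 = 4.010
L(0,1) = 202, L_eff = 202/255 = 0.792157
t(0,1) = 4.58 - 4.010·0.792157 = 1.403
Σt over all 9·7 pixels = 971879/6375 ≈ 152.4516078
V = pitch²·Σt = 1.99²·971879/6375 = 603.724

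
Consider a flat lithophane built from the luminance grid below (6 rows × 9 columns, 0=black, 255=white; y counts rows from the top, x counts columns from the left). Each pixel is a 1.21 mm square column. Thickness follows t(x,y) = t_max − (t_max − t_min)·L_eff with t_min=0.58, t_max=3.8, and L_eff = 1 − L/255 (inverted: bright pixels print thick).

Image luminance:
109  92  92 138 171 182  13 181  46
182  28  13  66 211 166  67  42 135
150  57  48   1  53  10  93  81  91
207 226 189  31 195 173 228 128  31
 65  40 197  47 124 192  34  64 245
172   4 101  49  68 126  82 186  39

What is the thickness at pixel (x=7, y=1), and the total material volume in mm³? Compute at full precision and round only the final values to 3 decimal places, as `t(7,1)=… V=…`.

t(7,1)=1.110 V=152.364

span = t_max - t_min = 3.8 - 0.58 = 3.220
L(7,1) = 42, L_eff = 1 - 42/255 = 0.835294 (inverted)
t(7,1) = 3.8 - 3.220·0.835294 = 1.110
Σt over all 6·9 pixels = 1326851/12750 ≈ 104.0667451
V = pitch²·Σt = 1.21²·1326851/12750 = 152.364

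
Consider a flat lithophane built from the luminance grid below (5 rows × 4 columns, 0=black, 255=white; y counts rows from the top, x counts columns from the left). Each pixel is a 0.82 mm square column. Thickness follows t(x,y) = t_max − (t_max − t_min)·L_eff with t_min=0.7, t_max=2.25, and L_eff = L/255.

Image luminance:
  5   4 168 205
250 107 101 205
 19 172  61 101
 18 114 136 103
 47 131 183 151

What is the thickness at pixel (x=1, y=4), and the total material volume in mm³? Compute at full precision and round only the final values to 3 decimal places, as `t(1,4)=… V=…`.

t(1,4)=1.454 V=20.935

span = t_max - t_min = 2.25 - 0.7 = 1.550
L(1,4) = 131, L_eff = 131/255 = 0.513725
t(1,4) = 2.25 - 1.550·0.513725 = 1.454
Σt over all 5·4 pixels = 158789/5100 ≈ 31.1350980
V = pitch²·Σt = 0.82²·158789/5100 = 20.935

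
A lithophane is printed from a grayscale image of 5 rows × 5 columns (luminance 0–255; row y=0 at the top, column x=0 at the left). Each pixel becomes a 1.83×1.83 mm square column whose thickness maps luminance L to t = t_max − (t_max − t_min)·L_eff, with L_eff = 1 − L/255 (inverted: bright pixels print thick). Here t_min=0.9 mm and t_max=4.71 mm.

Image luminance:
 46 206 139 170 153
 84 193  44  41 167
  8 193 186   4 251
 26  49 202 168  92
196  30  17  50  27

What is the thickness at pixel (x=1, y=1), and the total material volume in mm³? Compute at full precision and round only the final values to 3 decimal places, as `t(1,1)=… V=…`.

t(1,1)=3.784 V=212.550

span = t_max - t_min = 4.71 - 0.9 = 3.810
L(1,1) = 193, L_eff = 1 - 193/255 = 0.243137 (inverted)
t(1,1) = 4.71 - 3.810·0.243137 = 3.784
Σt over all 5·5 pixels = 134871/2125 ≈ 63.4687059
V = pitch²·Σt = 1.83²·134871/2125 = 212.550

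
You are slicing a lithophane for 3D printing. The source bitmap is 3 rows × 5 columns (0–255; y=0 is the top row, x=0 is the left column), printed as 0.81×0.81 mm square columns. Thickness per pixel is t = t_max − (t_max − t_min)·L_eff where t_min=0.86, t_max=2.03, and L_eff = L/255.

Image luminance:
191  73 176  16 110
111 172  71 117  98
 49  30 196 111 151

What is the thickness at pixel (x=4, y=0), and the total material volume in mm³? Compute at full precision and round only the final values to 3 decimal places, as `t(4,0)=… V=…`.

t(4,0)=1.525 V=14.945

span = t_max - t_min = 2.03 - 0.86 = 1.170
L(4,0) = 110, L_eff = 110/255 = 0.431373
t(4,0) = 2.03 - 1.170·0.431373 = 1.525
Σt over all 3·5 pixels = 193617/8500 ≈ 22.7784706
V = pitch²·Σt = 0.81²·193617/8500 = 14.945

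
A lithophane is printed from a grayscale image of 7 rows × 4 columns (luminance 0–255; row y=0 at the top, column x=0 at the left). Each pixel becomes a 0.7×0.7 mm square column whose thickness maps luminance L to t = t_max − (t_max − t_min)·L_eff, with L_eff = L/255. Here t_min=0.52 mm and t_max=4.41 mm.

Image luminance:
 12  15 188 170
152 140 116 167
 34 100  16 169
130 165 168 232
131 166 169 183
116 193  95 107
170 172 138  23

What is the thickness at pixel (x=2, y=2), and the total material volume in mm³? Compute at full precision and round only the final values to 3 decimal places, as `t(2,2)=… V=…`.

span = t_max - t_min = 4.41 - 0.52 = 3.890
L(2,2) = 16, L_eff = 16/255 = 0.062745
t(2,2) = 4.41 - 3.890·0.062745 = 4.166
Σt over all 7·4 pixels = 1733947/25500 ≈ 67.9979216
V = pitch²·Σt = 0.7²·1733947/25500 = 33.319

t(2,2)=4.166 V=33.319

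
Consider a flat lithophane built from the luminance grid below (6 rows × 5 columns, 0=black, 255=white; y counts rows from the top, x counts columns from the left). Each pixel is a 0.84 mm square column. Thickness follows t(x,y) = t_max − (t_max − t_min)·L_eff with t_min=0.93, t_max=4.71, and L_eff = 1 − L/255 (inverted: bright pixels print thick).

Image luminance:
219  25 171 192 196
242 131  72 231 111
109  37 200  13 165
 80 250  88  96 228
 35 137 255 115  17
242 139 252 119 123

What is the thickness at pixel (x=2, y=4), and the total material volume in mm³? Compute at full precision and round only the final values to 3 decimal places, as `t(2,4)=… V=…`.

span = t_max - t_min = 4.71 - 0.93 = 3.780
L(2,4) = 255, L_eff = 1 - 255/255 = 0.000000 (inverted)
t(2,4) = 4.71 - 3.780·0.000000 = 4.710
Σt over all 6·5 pixels = 77769/850 ≈ 91.4929412
V = pitch²·Σt = 0.84²·77769/850 = 64.557

t(2,4)=4.710 V=64.557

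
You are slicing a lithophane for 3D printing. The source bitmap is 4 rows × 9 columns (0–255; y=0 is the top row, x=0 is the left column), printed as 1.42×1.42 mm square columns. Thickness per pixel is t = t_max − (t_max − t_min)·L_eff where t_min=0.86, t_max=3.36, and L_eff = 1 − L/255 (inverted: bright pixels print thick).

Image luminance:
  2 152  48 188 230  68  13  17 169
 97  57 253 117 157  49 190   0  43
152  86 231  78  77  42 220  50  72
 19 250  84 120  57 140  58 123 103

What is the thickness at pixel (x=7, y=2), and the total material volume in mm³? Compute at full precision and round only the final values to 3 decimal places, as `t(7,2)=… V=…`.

t(7,2)=1.350 V=137.786

span = t_max - t_min = 3.36 - 0.86 = 2.500
L(7,2) = 50, L_eff = 1 - 50/255 = 0.803922 (inverted)
t(7,2) = 3.36 - 2.500·0.803922 = 1.350
Σt over all 4·9 pixels = 87124/1275 ≈ 68.3325490
V = pitch²·Σt = 1.42²·87124/1275 = 137.786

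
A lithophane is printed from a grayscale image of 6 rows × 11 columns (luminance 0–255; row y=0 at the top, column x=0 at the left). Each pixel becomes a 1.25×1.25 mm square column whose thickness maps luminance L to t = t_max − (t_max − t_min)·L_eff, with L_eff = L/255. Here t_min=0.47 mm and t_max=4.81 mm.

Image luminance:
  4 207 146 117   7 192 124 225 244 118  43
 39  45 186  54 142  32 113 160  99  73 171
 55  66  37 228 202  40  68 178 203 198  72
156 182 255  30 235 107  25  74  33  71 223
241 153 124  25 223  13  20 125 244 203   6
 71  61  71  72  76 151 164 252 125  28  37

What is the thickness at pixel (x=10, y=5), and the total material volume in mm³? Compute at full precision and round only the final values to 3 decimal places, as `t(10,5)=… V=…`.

span = t_max - t_min = 4.81 - 0.47 = 4.340
L(10,5) = 37, L_eff = 37/255 = 0.145098
t(10,5) = 4.81 - 4.340·0.145098 = 4.180
Σt over all 6·11 pixels = 787609/4250 ≈ 185.3197647
V = pitch²·Σt = 1.25²·787609/4250 = 289.562

t(10,5)=4.180 V=289.562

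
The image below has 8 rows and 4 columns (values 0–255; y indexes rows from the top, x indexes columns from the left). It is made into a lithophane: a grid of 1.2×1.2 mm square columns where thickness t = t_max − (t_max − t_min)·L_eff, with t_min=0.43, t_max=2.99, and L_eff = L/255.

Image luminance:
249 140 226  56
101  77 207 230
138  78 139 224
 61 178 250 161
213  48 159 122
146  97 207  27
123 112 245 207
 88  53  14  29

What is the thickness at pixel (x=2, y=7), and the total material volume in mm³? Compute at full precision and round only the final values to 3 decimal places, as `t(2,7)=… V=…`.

span = t_max - t_min = 2.99 - 0.43 = 2.560
L(2,7) = 14, L_eff = 14/255 = 0.054902
t(2,7) = 2.99 - 2.560·0.054902 = 2.849
Σt over all 8·4 pixels = 65608/1275 ≈ 51.4572549
V = pitch²·Σt = 1.2²·65608/1275 = 74.098

t(2,7)=2.849 V=74.098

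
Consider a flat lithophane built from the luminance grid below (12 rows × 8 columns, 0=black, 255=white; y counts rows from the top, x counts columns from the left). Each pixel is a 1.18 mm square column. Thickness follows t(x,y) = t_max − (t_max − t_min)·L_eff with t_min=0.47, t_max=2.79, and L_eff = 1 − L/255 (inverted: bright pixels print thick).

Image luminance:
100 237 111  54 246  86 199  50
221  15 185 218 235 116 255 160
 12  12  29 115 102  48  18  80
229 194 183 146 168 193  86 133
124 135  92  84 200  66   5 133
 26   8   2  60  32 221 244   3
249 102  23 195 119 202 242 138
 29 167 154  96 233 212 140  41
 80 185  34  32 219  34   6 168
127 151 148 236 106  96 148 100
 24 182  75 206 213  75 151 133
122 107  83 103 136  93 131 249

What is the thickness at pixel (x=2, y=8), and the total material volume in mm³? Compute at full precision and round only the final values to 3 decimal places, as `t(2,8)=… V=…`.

t(2,8)=0.779 V=214.412

span = t_max - t_min = 2.79 - 0.47 = 2.320
L(2,8) = 34, L_eff = 1 - 34/255 = 0.866667 (inverted)
t(2,8) = 2.79 - 2.320·0.866667 = 0.779
Σt over all 12·8 pixels = 981668/6375 ≈ 153.9871373
V = pitch²·Σt = 1.18²·981668/6375 = 214.412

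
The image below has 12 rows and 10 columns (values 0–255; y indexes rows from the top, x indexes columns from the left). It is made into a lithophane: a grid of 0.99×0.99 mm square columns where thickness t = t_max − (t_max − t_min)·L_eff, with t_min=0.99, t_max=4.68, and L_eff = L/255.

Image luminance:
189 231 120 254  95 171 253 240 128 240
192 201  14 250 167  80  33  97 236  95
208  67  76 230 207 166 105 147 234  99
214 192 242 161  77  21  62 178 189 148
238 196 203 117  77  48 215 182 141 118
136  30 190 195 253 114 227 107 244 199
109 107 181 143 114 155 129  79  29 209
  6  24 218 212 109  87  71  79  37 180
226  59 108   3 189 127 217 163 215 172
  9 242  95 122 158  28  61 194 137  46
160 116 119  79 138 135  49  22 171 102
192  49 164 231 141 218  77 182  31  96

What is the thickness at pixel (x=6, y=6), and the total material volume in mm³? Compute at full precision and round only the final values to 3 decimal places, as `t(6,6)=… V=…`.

span = t_max - t_min = 4.68 - 0.99 = 3.690
L(6,6) = 129, L_eff = 129/255 = 0.505882
t(6,6) = 4.68 - 3.690·0.505882 = 2.813
Σt over all 12·10 pixels = 134991/425 ≈ 317.6258824
V = pitch²·Σt = 0.99²·134991/425 = 311.305

t(6,6)=2.813 V=311.305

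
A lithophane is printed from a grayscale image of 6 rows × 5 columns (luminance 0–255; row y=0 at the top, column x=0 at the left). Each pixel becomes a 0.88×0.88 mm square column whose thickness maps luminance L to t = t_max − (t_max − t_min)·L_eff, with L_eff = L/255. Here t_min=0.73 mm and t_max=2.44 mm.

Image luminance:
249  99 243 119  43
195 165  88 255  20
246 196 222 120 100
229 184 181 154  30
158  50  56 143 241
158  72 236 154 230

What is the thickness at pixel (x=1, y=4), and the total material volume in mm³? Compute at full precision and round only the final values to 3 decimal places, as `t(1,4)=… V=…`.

span = t_max - t_min = 2.44 - 0.73 = 1.710
L(1,4) = 50, L_eff = 50/255 = 0.196078
t(1,4) = 2.44 - 1.710·0.196078 = 2.105
Σt over all 6·5 pixels = 89487/2125 ≈ 42.1115294
V = pitch²·Σt = 0.88²·89487/2125 = 32.611

t(1,4)=2.105 V=32.611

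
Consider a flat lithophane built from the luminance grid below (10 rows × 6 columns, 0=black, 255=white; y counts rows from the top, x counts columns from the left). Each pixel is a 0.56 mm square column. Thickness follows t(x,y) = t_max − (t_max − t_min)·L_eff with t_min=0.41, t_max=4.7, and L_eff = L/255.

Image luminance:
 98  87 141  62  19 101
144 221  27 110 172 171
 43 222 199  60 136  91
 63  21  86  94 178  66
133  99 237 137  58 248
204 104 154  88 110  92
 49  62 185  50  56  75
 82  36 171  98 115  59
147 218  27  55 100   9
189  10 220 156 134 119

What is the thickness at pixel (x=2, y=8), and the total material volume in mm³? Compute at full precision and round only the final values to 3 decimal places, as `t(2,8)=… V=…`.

span = t_max - t_min = 4.7 - 0.41 = 4.290
L(2,8) = 27, L_eff = 27/255 = 0.105882
t(2,8) = 4.7 - 4.290·0.105882 = 4.246
Σt over all 10·6 pixels = 169.316
V = pitch²·Σt = 0.56²·169.316 = 53.097

t(2,8)=4.246 V=53.097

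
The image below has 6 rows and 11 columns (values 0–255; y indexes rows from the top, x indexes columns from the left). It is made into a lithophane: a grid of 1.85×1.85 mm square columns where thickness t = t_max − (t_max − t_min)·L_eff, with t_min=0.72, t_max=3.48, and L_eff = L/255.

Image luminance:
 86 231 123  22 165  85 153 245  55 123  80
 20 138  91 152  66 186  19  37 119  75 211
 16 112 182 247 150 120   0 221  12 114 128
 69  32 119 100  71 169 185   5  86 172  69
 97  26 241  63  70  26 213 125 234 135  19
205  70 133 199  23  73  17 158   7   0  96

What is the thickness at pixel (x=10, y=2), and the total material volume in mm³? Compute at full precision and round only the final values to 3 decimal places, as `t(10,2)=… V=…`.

t(10,2)=2.095 V=523.404

span = t_max - t_min = 3.48 - 0.72 = 2.760
L(10,2) = 128, L_eff = 128/255 = 0.501961
t(10,2) = 3.48 - 2.760·0.501961 = 2.095
Σt over all 6·11 pixels = 324977/2125 ≈ 152.9303529
V = pitch²·Σt = 1.85²·324977/2125 = 523.404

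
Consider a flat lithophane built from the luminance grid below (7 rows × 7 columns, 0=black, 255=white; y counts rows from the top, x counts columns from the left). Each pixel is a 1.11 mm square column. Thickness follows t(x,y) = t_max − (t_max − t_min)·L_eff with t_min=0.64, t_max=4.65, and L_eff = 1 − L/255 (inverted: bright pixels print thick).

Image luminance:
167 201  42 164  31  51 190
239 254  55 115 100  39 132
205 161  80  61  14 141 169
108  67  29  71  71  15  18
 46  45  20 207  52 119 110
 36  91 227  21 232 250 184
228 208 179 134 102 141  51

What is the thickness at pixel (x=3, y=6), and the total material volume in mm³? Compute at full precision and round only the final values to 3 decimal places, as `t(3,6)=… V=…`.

t(3,6)=2.747 V=148.555

span = t_max - t_min = 4.65 - 0.64 = 4.010
L(3,6) = 134, L_eff = 1 - 134/255 = 0.474510 (inverted)
t(3,6) = 4.65 - 4.010·0.474510 = 2.747
Σt over all 7·7 pixels = 1024851/8500 ≈ 120.5707059
V = pitch²·Σt = 1.11²·1024851/8500 = 148.555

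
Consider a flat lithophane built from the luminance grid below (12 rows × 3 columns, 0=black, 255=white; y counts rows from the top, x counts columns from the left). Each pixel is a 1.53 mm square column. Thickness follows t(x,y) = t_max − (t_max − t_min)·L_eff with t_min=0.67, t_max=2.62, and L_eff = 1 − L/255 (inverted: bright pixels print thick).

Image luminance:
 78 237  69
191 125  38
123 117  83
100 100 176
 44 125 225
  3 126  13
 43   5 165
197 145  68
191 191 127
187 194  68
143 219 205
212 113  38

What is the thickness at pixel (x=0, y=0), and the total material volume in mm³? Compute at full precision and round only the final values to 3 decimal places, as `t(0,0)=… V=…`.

span = t_max - t_min = 2.62 - 0.67 = 1.950
L(0,0) = 78, L_eff = 1 - 78/255 = 0.694118 (inverted)
t(0,0) = 2.62 - 1.950·0.694118 = 1.266
Σt over all 12·3 pixels = 24824/425 ≈ 58.4094118
V = pitch²·Σt = 1.53²·24824/425 = 136.731

t(0,0)=1.266 V=136.731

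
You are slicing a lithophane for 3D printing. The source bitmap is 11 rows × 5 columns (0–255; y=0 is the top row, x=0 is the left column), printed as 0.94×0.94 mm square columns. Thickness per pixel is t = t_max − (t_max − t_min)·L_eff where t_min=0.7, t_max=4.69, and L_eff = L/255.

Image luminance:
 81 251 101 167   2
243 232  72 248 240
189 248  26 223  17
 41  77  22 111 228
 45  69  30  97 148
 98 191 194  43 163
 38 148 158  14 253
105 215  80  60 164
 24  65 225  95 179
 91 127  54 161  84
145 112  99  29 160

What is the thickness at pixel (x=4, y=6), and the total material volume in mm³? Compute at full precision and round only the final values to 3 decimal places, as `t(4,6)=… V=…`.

t(4,6)=0.731 V=134.158

span = t_max - t_min = 4.69 - 0.7 = 3.990
L(4,6) = 253, L_eff = 253/255 = 0.992157
t(4,6) = 4.69 - 3.990·0.992157 = 0.731
Σt over all 11·5 pixels = 1290569/8500 ≈ 151.8316471
V = pitch²·Σt = 0.94²·1290569/8500 = 134.158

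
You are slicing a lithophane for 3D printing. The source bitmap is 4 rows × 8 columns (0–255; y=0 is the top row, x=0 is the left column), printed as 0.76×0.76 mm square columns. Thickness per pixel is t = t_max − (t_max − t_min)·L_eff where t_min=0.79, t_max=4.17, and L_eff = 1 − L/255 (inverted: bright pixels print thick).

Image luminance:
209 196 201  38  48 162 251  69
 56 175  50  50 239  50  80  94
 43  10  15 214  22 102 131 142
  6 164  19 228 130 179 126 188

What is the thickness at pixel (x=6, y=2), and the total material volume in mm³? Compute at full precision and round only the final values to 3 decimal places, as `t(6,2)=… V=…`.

t(6,2)=2.526 V=42.830

span = t_max - t_min = 4.17 - 0.79 = 3.380
L(6,2) = 131, L_eff = 1 - 131/255 = 0.486275 (inverted)
t(6,2) = 4.17 - 3.380·0.486275 = 2.526
Σt over all 4·8 pixels = 315141/4250 ≈ 74.1508235
V = pitch²·Σt = 0.76²·315141/4250 = 42.830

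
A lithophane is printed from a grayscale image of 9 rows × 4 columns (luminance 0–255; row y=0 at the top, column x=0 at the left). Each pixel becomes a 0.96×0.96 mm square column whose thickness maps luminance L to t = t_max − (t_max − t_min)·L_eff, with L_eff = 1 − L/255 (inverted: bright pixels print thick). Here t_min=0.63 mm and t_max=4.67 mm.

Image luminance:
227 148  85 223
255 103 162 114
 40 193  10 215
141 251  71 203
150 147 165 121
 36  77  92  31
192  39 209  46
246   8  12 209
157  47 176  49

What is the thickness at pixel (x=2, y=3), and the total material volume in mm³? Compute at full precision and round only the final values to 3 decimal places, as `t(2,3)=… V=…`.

t(2,3)=1.755 V=88.797

span = t_max - t_min = 4.67 - 0.63 = 4.040
L(2,3) = 71, L_eff = 1 - 71/255 = 0.721569 (inverted)
t(2,3) = 4.67 - 4.040·0.721569 = 1.755
Σt over all 9·4 pixels = 40949/425 ≈ 96.3505882
V = pitch²·Σt = 0.96²·40949/425 = 88.797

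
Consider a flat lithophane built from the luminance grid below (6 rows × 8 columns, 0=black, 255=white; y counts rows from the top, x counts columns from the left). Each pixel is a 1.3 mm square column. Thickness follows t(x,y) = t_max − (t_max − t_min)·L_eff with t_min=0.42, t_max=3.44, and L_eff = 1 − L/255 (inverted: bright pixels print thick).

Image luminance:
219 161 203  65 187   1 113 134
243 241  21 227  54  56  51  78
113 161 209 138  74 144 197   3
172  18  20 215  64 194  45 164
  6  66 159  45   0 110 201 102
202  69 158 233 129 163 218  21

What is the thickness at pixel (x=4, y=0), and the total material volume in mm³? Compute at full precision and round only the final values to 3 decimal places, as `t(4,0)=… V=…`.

t(4,0)=2.635 V=151.498

span = t_max - t_min = 3.44 - 0.42 = 3.020
L(4,0) = 187, L_eff = 1 - 187/255 = 0.266667 (inverted)
t(4,0) = 3.44 - 3.020·0.266667 = 2.635
Σt over all 6·8 pixels = 1142957/12750 ≈ 89.6436863
V = pitch²·Σt = 1.3²·1142957/12750 = 151.498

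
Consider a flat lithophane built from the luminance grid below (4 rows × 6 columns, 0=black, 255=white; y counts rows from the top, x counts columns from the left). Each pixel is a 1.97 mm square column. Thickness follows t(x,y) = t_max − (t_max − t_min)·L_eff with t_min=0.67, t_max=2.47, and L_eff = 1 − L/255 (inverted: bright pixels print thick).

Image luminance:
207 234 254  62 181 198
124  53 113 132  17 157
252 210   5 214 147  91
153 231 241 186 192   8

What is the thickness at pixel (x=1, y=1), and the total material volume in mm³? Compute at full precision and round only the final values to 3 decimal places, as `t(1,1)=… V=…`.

t(1,1)=1.044 V=162.724

span = t_max - t_min = 2.47 - 0.67 = 1.800
L(1,1) = 53, L_eff = 1 - 53/255 = 0.792157 (inverted)
t(1,1) = 2.47 - 1.800·0.792157 = 1.044
Σt over all 4·6 pixels = 3564/85 ≈ 41.9294118
V = pitch²·Σt = 1.97²·3564/85 = 162.724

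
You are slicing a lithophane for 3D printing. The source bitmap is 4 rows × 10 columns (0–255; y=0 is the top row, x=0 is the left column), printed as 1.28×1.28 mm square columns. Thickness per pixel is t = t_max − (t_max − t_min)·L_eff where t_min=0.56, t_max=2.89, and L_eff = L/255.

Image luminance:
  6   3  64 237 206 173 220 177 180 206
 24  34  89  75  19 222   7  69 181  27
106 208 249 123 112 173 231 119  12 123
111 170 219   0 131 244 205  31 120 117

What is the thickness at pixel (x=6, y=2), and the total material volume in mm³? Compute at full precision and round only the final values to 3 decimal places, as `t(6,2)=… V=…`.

t(6,2)=0.779 V=114.202

span = t_max - t_min = 2.89 - 0.56 = 2.330
L(6,2) = 231, L_eff = 231/255 = 0.905882
t(6,2) = 2.89 - 2.330·0.905882 = 0.779
Σt over all 4·10 pixels = 1777441/25500 ≈ 69.7035686
V = pitch²·Σt = 1.28²·1777441/25500 = 114.202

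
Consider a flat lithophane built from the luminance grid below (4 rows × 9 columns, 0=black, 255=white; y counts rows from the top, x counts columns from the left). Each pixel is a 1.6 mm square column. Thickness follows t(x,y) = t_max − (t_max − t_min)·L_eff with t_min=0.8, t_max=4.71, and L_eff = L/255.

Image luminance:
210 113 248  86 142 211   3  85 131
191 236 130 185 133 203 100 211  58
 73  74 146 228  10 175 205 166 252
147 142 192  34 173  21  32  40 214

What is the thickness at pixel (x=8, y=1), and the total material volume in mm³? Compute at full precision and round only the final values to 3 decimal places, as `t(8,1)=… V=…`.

span = t_max - t_min = 4.71 - 0.8 = 3.910
L(8,1) = 58, L_eff = 58/255 = 0.227451
t(8,1) = 4.71 - 3.910·0.227451 = 3.821
Σt over all 4·9 pixels = 6967/75 ≈ 92.8933333
V = pitch²·Σt = 1.6²·6967/75 = 237.807

t(8,1)=3.821 V=237.807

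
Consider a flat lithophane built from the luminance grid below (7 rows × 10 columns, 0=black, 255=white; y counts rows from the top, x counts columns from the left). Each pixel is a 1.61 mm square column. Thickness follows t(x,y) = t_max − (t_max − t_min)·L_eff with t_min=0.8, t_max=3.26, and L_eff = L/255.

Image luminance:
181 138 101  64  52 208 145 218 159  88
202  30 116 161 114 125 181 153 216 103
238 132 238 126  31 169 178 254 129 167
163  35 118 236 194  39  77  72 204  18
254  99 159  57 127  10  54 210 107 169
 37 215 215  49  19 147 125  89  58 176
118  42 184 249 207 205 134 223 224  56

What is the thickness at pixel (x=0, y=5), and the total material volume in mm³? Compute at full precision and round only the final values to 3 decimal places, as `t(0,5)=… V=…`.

t(0,5)=2.903 V=351.683

span = t_max - t_min = 3.26 - 0.8 = 2.460
L(0,5) = 37, L_eff = 37/255 = 0.145098
t(0,5) = 3.26 - 2.460·0.145098 = 2.903
Σt over all 7·10 pixels = 576619/4250 ≈ 135.6750588
V = pitch²·Σt = 1.61²·576619/4250 = 351.683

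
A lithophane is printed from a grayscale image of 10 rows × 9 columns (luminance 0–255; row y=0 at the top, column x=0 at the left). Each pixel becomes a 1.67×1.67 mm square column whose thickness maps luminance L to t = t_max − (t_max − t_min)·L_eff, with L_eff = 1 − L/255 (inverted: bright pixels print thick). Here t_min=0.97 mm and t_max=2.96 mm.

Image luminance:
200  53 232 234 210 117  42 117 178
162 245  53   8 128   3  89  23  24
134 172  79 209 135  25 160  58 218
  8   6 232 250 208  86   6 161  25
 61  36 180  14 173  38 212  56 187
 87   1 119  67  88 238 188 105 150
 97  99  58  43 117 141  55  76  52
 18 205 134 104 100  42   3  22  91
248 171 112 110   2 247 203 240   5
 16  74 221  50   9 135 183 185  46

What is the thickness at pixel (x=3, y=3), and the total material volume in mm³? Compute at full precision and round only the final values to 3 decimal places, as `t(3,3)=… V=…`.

span = t_max - t_min = 2.96 - 0.97 = 1.990
L(3,3) = 250, L_eff = 1 - 250/255 = 0.019608 (inverted)
t(3,3) = 2.96 - 1.990·0.019608 = 2.921
Σt over all 10·9 pixels = 2108473/12750 ≈ 165.3704314
V = pitch²·Σt = 1.67²·2108473/12750 = 461.202

t(3,3)=2.921 V=461.202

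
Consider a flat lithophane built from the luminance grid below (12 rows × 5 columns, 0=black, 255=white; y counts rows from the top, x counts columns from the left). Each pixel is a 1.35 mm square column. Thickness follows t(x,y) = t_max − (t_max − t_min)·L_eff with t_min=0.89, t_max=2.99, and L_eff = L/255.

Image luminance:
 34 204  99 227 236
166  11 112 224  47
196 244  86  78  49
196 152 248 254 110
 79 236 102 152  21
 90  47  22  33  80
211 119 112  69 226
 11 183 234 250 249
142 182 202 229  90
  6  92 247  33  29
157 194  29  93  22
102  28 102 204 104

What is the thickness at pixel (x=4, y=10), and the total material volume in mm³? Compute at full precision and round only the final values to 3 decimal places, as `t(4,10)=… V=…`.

span = t_max - t_min = 2.99 - 0.89 = 2.100
L(4,10) = 22, L_eff = 22/255 = 0.086275
t(4,10) = 2.99 - 2.100·0.086275 = 2.809
Σt over all 12·5 pixels = 115.28
V = pitch²·Σt = 1.35²·115.28 = 210.098

t(4,10)=2.809 V=210.098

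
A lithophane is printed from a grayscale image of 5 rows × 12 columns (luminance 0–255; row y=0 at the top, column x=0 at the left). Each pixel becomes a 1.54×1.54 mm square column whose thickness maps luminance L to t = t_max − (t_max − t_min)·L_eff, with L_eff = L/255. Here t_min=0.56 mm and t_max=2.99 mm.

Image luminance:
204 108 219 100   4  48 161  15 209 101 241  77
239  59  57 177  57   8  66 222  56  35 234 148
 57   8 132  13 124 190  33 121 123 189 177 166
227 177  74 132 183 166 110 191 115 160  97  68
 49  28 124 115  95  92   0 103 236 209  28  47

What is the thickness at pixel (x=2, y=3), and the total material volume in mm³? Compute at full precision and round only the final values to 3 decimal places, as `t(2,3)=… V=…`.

span = t_max - t_min = 2.99 - 0.56 = 2.430
L(2,3) = 74, L_eff = 74/255 = 0.290196
t(2,3) = 2.99 - 2.430·0.290196 = 2.285
Σt over all 5·12 pixels = 112.656
V = pitch²·Σt = 1.54²·112.656 = 267.175

t(2,3)=2.285 V=267.175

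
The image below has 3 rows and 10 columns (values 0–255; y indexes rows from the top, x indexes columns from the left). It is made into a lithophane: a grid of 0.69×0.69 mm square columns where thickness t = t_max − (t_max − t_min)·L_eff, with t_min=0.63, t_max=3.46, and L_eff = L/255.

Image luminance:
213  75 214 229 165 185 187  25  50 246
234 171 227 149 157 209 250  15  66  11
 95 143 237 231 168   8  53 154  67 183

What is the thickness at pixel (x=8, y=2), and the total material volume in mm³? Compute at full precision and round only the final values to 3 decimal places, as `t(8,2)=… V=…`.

span = t_max - t_min = 3.46 - 0.63 = 2.830
L(8,2) = 67, L_eff = 67/255 = 0.262745
t(8,2) = 3.46 - 2.830·0.262745 = 2.716
Σt over all 3·10 pixels = 1396889/25500 ≈ 54.7799608
V = pitch²·Σt = 0.69²·1396889/25500 = 26.081

t(8,2)=2.716 V=26.081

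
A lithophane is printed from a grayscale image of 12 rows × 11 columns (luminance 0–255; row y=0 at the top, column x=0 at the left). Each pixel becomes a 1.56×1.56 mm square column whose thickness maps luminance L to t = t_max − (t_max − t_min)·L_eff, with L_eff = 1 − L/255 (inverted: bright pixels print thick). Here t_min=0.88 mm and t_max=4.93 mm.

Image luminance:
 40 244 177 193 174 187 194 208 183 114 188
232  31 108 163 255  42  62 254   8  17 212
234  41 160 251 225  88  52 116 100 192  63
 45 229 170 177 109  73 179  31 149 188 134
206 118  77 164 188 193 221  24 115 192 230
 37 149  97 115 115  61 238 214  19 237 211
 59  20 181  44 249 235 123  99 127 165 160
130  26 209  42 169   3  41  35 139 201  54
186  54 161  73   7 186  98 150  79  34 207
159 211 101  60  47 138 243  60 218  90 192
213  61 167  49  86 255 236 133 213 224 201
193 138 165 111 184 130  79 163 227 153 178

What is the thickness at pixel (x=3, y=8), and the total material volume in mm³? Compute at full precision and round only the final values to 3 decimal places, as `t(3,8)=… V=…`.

span = t_max - t_min = 4.93 - 0.88 = 4.050
L(3,8) = 73, L_eff = 1 - 73/255 = 0.713725 (inverted)
t(3,8) = 4.93 - 4.050·0.713725 = 2.039
Σt over all 12·11 pixels = 692571/1700 ≈ 407.3947059
V = pitch²·Σt = 1.56²·692571/1700 = 991.436

t(3,8)=2.039 V=991.436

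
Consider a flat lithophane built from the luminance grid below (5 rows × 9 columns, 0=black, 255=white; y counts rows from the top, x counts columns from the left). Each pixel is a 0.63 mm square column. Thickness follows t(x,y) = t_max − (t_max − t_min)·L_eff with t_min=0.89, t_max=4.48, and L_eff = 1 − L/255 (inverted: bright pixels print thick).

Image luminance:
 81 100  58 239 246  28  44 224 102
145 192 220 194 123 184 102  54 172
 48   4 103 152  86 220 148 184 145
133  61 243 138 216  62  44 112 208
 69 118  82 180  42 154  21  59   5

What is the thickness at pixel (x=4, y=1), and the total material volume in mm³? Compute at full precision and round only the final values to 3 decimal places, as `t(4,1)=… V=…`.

t(4,1)=2.622 V=46.880

span = t_max - t_min = 4.48 - 0.89 = 3.590
L(4,1) = 123, L_eff = 1 - 123/255 = 0.517647 (inverted)
t(4,1) = 4.48 - 3.590·0.517647 = 2.622
Σt over all 5·9 pixels = 301193/2550 ≈ 118.1149020
V = pitch²·Σt = 0.63²·301193/2550 = 46.880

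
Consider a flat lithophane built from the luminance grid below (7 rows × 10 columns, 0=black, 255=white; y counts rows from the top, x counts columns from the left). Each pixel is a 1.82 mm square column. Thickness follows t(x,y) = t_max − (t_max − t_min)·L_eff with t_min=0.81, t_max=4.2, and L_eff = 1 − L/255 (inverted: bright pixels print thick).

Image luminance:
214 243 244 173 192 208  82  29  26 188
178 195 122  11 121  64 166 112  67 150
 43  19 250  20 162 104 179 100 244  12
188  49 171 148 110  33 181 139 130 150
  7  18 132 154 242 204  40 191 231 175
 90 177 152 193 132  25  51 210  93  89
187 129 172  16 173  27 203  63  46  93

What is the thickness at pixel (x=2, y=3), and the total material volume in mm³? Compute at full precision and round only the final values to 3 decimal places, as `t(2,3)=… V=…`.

span = t_max - t_min = 4.2 - 0.81 = 3.390
L(2,3) = 171, L_eff = 1 - 171/255 = 0.329412 (inverted)
t(2,3) = 4.2 - 3.390·0.329412 = 3.083
Σt over all 7·10 pixels = 745633/4250 ≈ 175.4430588
V = pitch²·Σt = 1.82²·745633/4250 = 581.138

t(2,3)=3.083 V=581.138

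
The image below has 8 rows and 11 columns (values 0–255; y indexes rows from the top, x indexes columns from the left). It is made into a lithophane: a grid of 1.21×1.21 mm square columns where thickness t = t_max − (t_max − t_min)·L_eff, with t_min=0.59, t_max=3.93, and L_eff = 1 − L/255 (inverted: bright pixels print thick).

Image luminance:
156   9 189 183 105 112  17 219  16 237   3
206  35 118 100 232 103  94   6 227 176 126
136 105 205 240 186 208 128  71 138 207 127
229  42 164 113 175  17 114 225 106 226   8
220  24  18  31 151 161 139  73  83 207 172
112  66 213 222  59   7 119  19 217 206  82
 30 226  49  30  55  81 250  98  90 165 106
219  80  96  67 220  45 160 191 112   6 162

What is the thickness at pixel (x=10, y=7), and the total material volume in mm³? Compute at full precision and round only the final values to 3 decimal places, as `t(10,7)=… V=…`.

span = t_max - t_min = 3.93 - 0.59 = 3.340
L(10,7) = 162, L_eff = 1 - 162/255 = 0.364706 (inverted)
t(10,7) = 3.93 - 3.340·0.364706 = 2.712
Σt over all 8·11 pixels = 1247653/6375 ≈ 195.7102745
V = pitch²·Σt = 1.21²·1247653/6375 = 286.539

t(10,7)=2.712 V=286.539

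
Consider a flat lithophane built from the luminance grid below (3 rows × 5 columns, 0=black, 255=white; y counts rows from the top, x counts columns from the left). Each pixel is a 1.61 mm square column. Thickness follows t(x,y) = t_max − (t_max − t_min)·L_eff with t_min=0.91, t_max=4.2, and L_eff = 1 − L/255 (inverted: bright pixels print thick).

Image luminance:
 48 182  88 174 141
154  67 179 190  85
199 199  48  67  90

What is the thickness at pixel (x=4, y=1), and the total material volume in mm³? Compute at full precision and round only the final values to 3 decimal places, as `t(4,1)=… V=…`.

span = t_max - t_min = 4.2 - 0.91 = 3.290
L(4,1) = 85, L_eff = 1 - 85/255 = 0.666667 (inverted)
t(4,1) = 4.2 - 3.290·0.666667 = 2.007
Σt over all 3·5 pixels = 162799/4250 ≈ 38.3056471
V = pitch²·Σt = 1.61²·162799/4250 = 99.292

t(4,1)=2.007 V=99.292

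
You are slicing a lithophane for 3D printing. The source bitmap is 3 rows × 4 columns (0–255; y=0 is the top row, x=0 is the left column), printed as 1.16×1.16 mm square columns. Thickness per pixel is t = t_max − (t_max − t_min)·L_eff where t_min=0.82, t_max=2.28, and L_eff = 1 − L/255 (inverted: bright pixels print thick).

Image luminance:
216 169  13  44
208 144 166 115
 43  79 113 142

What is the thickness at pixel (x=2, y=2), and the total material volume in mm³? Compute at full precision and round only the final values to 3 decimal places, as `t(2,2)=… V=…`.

span = t_max - t_min = 2.28 - 0.82 = 1.460
L(2,2) = 113, L_eff = 1 - 113/255 = 0.556863 (inverted)
t(2,2) = 2.28 - 1.460·0.556863 = 1.467
Σt over all 3·4 pixels = 38576/2125 ≈ 18.1534118
V = pitch²·Σt = 1.16²·38576/2125 = 24.427

t(2,2)=1.467 V=24.427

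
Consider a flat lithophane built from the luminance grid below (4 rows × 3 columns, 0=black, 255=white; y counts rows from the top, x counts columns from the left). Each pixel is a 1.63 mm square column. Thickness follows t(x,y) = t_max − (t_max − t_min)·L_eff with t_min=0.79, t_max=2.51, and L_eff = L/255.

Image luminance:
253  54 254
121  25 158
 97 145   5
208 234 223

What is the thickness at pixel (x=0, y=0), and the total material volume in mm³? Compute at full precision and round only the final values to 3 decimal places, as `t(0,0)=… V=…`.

span = t_max - t_min = 2.51 - 0.79 = 1.720
L(0,0) = 253, L_eff = 253/255 = 0.992157
t(0,0) = 2.51 - 1.720·0.992157 = 0.803
Σt over all 4·3 pixels = 115604/6375 ≈ 18.1339608
V = pitch²·Σt = 1.63²·115604/6375 = 48.180

t(0,0)=0.803 V=48.180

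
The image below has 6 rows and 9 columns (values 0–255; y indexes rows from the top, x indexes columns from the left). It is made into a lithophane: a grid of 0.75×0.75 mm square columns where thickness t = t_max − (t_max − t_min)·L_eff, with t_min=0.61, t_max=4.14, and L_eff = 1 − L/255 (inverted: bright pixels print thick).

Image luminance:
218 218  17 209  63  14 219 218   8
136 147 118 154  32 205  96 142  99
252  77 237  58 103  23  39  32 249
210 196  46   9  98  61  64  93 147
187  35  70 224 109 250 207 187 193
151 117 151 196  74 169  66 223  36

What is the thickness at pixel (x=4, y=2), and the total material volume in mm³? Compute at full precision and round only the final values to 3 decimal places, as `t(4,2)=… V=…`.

t(4,2)=2.036 V=72.662

span = t_max - t_min = 4.14 - 0.61 = 3.530
L(4,2) = 103, L_eff = 1 - 103/255 = 0.596078 (inverted)
t(4,2) = 4.14 - 3.530·0.596078 = 2.036
Σt over all 6·9 pixels = 1647013/12750 ≈ 129.1774902
V = pitch²·Σt = 0.75²·1647013/12750 = 72.662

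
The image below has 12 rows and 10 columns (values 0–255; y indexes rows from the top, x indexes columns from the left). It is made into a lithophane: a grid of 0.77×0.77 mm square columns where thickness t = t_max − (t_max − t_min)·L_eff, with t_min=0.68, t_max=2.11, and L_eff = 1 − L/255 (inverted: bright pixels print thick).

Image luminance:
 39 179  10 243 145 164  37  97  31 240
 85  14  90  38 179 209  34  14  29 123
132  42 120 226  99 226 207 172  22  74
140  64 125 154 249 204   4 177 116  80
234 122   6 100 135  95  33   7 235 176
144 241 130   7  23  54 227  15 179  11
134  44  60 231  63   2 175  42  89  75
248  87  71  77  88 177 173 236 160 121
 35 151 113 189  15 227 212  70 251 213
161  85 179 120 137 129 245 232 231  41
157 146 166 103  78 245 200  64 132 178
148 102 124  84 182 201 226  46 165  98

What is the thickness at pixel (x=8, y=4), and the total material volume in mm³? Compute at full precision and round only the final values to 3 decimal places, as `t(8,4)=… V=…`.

span = t_max - t_min = 2.11 - 0.68 = 1.430
L(8,4) = 235, L_eff = 1 - 235/255 = 0.078431 (inverted)
t(8,4) = 2.11 - 1.430·0.078431 = 1.998
Σt over all 12·10 pixels = 4231663/25500 ≈ 165.9475686
V = pitch²·Σt = 0.77²·4231663/25500 = 98.390

t(8,4)=1.998 V=98.390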